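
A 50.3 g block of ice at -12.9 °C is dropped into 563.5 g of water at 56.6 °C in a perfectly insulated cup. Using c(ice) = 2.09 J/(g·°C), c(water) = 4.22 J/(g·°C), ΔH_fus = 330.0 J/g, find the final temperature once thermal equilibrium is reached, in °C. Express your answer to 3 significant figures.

T_f = 45.0 °C

Heat to bring ice to 0 °C and melt it: q₁ = 50.3×2.09×12.9 + 50.3×330.0 = 17955 J
Heat the water can supply cooling to 0 °C: 563.5×4.22×56.6 = 134593 J > q₁, so all ice melts.
Energy balance: 563.5×4.22×(56.6 − T) = 17955 + 50.3×4.22×(T − 0)
2377.97(56.6 − T) = 17955 + 212.266 T
134593 − 17955 = 2590.236 T
T = 116638 / 2590.236 = 45.03 °C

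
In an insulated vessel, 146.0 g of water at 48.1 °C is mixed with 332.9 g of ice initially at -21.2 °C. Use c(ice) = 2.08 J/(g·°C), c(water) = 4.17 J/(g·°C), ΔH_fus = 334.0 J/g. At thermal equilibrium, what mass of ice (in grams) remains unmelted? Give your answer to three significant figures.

m_ice remaining = 289 g

Heat to warm all ice to 0 °C: 332.9×2.08×21.2 = 14680 J
Heat released by water cooling to 0 °C: 146.0×4.17×48.1 = 29284 J
29284 J < 14680 + 332.9×334.0 = 125868.6 J, so not all ice melts; final T = 0 °C.
Heat left for melting: 29284 − 14680 = 14604 J
Mass melted = 14604 / 334.0 = 43.72 g
Ice remaining = 332.9 − 43.72 = 289.18 g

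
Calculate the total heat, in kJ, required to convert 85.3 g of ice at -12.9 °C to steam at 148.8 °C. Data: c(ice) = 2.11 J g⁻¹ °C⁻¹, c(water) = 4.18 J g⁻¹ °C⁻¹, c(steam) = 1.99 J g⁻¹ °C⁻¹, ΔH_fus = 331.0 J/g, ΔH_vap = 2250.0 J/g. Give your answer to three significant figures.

q1 (heat ice -12.9→0.0 °C): 85.3 × 2.11 × 12.9 = 2322 J
q2 (melt at 0 °C): 85.3 × 331.0 = 28234 J
q3 (heat water 0.0→100.0 °C): 85.3 × 4.18 × 100.0 = 35655 J
q4 (vaporize at 100 °C): 85.3 × 2250.0 = 191925 J
q5 (heat steam 100.0→148.8 °C): 85.3 × 1.99 × 48.8 = 8284 J
Total: 2322 + 28234 + 35655 + 191925 + 8284 = 266420 J = 266 kJ

q = 266 kJ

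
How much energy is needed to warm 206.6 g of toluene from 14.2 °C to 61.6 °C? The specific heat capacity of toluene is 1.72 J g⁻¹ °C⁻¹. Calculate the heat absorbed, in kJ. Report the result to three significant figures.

q = 16.8 kJ

q = m c ΔT = 206.6 × 1.72 × (61.6 − 14.2)
q = 206.6 × 1.72 × 47.4 = 16840 J = 16.8 kJ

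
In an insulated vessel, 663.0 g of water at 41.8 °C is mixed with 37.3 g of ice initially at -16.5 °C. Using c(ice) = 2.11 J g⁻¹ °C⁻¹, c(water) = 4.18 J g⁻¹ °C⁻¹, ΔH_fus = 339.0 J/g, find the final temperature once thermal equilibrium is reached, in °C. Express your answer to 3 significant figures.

Heat to bring ice to 0 °C and melt it: q₁ = 37.3×2.11×16.5 + 37.3×339.0 = 13943 J
Heat the water can supply cooling to 0 °C: 663.0×4.18×41.8 = 115842 J > q₁, so all ice melts.
Energy balance: 663.0×4.18×(41.8 − T) = 13943 + 37.3×4.18×(T − 0)
2771.34(41.8 − T) = 13943 + 155.914 T
115842 − 13943 = 2927.254 T
T = 101899 / 2927.254 = 34.81 °C

T_f = 34.8 °C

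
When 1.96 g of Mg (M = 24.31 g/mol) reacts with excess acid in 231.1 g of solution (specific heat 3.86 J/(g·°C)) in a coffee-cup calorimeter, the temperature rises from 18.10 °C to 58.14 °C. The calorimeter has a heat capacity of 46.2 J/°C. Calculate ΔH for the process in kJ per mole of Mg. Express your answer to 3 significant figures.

ΔH = -466 kJ/mol

|ΔT| = |58.14 − 18.10| = 40.04 °C
|q_surr| = (231.1 × 3.86 + 46.2) × 40.04 = 938.246 × 40.04 = 37570 J
n(Mg) = 1.96 / 24.31 = 0.08063 mol
Temperature rose, so q_rxn = −|q_surr| = -37.57 kJ
ΔH = q_rxn / n = -466.0 kJ/mol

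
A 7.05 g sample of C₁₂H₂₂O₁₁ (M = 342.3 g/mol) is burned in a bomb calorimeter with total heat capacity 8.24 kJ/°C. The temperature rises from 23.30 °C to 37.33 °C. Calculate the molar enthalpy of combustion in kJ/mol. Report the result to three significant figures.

ΔT = 37.33 − 23.30 = 14.03 °C
q_cal = C_cal × ΔT = 8.24 × 14.03 = 115.6072 kJ
n = 7.05 / 342.3 = 0.02060 mol
q_rxn = −q_cal = -115.6072 kJ
ΔH = -115.6072 / 0.02060 = -5612 kJ/mol

ΔH = -5610 kJ/mol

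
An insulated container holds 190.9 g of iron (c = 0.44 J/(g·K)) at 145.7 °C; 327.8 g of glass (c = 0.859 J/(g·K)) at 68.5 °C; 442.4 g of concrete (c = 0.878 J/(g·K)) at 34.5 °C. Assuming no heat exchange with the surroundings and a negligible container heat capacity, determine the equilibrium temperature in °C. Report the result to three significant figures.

T_f = 59.6 °C

Σ mᵢcᵢ(T − Tᵢ) = 0  ⇒  T = Σ mᵢcᵢTᵢ / Σ mᵢcᵢ
Σ mᵢcᵢ = 190.9×0.44 + 327.8×0.859 + 442.4×0.878 = 754.0034
Σ mᵢcᵢTᵢ = 83.996×145.7 + 281.5802×68.5 + 388.4272×34.5 = 44927
T = 44927 / 754.0034 = 59.58 °C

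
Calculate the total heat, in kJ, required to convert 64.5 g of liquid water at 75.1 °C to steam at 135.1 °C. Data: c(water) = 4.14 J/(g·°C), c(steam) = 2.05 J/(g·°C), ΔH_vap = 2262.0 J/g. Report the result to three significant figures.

q1 (heat water 75.1→100.0 °C): 64.5 × 4.14 × 24.9 = 6649 J
q2 (vaporize at 100 °C): 64.5 × 2262.0 = 145899 J
q3 (heat steam 100.0→135.1 °C): 64.5 × 2.05 × 35.1 = 4641 J
Total: 6649 + 145899 + 4641 = 157189 J = 157 kJ

q = 157 kJ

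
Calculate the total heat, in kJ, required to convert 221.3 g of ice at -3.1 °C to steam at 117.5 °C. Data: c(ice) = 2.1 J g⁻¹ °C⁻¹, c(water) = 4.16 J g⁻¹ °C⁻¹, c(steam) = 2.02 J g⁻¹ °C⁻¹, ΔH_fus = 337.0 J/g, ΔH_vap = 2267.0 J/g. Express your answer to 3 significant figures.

q = 678 kJ

q1 (heat ice -3.1→0.0 °C): 221.3 × 2.1 × 3.1 = 1441 J
q2 (melt at 0 °C): 221.3 × 337.0 = 74578 J
q3 (heat water 0.0→100.0 °C): 221.3 × 4.16 × 100.0 = 92061 J
q4 (vaporize at 100 °C): 221.3 × 2267.0 = 501687 J
q5 (heat steam 100.0→117.5 °C): 221.3 × 2.02 × 17.5 = 7823 J
Total: 1441 + 74578 + 92061 + 501687 + 7823 = 677590 J = 678 kJ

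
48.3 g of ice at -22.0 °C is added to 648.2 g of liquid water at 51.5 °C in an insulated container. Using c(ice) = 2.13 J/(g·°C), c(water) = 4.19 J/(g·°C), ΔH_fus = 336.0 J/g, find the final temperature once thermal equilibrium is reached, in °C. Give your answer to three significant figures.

Heat to bring ice to 0 °C and melt it: q₁ = 48.3×2.13×22.0 + 48.3×336.0 = 18492 J
Heat the water can supply cooling to 0 °C: 648.2×4.19×51.5 = 139872 J > q₁, so all ice melts.
Energy balance: 648.2×4.19×(51.5 − T) = 18492 + 48.3×4.19×(T − 0)
2715.958(51.5 − T) = 18492 + 202.377 T
139872 − 18492 = 2918.335 T
T = 121380 / 2918.335 = 41.59 °C

T_f = 41.6 °C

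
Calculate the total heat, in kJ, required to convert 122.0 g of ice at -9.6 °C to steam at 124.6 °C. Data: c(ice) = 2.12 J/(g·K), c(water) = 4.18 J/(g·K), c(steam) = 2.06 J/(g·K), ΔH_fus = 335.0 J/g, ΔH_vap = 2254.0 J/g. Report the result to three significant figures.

q = 376 kJ

q1 (heat ice -9.6→0.0 °C): 122.0 × 2.12 × 9.6 = 2483 J
q2 (melt at 0 °C): 122.0 × 335.0 = 40870 J
q3 (heat water 0.0→100.0 °C): 122.0 × 4.18 × 100.0 = 50996 J
q4 (vaporize at 100 °C): 122.0 × 2254.0 = 274988 J
q5 (heat steam 100.0→124.6 °C): 122.0 × 2.06 × 24.6 = 6182 J
Total: 2483 + 40870 + 50996 + 274988 + 6182 = 375519 J = 376 kJ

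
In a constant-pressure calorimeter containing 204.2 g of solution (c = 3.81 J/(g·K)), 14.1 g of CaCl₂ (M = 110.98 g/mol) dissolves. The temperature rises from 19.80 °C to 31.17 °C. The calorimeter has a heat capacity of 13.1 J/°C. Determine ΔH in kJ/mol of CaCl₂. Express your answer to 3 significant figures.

|ΔT| = |31.17 − 19.80| = 11.37 °C
|q_surr| = (204.2 × 3.81 + 13.1) × 11.37 = 791.102 × 11.37 = 8995 J
n(CaCl₂) = 14.1 / 110.98 = 0.1270 mol
Temperature rose, so q_rxn = −|q_surr| = -8.995 kJ
ΔH = q_rxn / n = -70.83 kJ/mol

ΔH = -70.8 kJ/mol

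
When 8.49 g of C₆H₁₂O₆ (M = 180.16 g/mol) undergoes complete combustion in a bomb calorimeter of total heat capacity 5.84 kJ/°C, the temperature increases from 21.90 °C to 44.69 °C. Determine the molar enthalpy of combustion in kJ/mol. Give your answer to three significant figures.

ΔH = -2820 kJ/mol

ΔT = 44.69 − 21.90 = 22.79 °C
q_cal = C_cal × ΔT = 5.84 × 22.79 = 133.0936 kJ
n = 8.49 / 180.16 = 0.04712 mol
q_rxn = −q_cal = -133.0936 kJ
ΔH = -133.0936 / 0.04712 = -2824.6 kJ/mol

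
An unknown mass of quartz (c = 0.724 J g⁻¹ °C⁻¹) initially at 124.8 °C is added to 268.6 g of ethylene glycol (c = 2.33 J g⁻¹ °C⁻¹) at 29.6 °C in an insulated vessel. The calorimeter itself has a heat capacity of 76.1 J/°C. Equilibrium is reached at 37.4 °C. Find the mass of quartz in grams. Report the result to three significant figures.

q_gained = (268.6 × 2.33 + 76.1) × (37.4 − 29.6) = 5475 J
q_lost = m × 0.724 × (124.8 − 37.4) = 63.2776 m
m = 5475 / 63.2776 = 86.5 g

m = 86.5 g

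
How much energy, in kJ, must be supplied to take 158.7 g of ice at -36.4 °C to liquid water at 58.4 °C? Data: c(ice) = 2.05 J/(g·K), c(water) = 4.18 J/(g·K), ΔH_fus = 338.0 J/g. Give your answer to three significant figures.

q1 (heat ice -36.4→0.0 °C): 158.7 × 2.05 × 36.4 = 11842 J
q2 (melt at 0 °C): 158.7 × 338.0 = 53641 J
q3 (heat water 0.0→58.4 °C): 158.7 × 4.18 × 58.4 = 38741 J
Total: 11842 + 53641 + 38741 = 104224 J = 104 kJ

q = 104 kJ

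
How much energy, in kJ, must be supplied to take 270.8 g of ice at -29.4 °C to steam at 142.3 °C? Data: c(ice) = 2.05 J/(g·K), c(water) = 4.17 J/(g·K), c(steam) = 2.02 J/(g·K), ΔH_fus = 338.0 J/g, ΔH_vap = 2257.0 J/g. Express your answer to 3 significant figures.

q = 855 kJ

q1 (heat ice -29.4→0.0 °C): 270.8 × 2.05 × 29.4 = 16321 J
q2 (melt at 0 °C): 270.8 × 338.0 = 91530 J
q3 (heat water 0.0→100.0 °C): 270.8 × 4.17 × 100.0 = 112924 J
q4 (vaporize at 100 °C): 270.8 × 2257.0 = 611196 J
q5 (heat steam 100.0→142.3 °C): 270.8 × 2.02 × 42.3 = 23139 J
Total: 16321 + 91530 + 112924 + 611196 + 23139 = 855110 J = 855 kJ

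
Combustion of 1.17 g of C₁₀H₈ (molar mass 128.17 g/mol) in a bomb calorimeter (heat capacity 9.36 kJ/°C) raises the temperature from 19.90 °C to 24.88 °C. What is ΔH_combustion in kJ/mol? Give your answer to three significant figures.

ΔH = -5110 kJ/mol

ΔT = 24.88 − 19.90 = 4.98 °C
q_cal = C_cal × ΔT = 9.36 × 4.98 = 46.6128 kJ
n = 1.17 / 128.17 = 0.009129 mol
q_rxn = −q_cal = -46.6128 kJ
ΔH = -46.6128 / 0.009129 = -5106 kJ/mol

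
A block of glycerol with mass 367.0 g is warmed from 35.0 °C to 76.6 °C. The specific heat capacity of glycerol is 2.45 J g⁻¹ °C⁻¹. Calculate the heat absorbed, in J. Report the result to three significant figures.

q = 37400 J

q = m c ΔT = 367.0 × 2.45 × (76.6 − 35.0)
q = 367.0 × 2.45 × 41.6 = 37400 J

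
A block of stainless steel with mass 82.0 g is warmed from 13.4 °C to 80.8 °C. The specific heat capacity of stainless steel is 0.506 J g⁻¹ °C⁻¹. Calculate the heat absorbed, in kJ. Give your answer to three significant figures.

q = 2.80 kJ

q = m c ΔT = 82.0 × 0.506 × (80.8 − 13.4)
q = 82.0 × 0.506 × 67.4 = 2797 J = 2.80 kJ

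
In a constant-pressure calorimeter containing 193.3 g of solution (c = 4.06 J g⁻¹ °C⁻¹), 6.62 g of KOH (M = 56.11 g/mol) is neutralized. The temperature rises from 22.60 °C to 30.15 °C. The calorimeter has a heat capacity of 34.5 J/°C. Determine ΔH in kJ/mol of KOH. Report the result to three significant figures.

ΔH = -52.4 kJ/mol

|ΔT| = |30.15 − 22.60| = 7.55 °C
|q_surr| = (193.3 × 4.06 + 34.5) × 7.55 = 819.298 × 7.55 = 6186 J
n(KOH) = 6.62 / 56.11 = 0.1180 mol
Temperature rose, so q_rxn = −|q_surr| = -6.186 kJ
ΔH = q_rxn / n = -52.42 kJ/mol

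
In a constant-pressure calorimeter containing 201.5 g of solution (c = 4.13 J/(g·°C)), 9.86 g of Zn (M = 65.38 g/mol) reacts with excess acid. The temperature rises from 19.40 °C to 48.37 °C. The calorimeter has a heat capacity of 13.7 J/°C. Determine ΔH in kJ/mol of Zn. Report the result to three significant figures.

|ΔT| = |48.37 − 19.40| = 28.97 °C
|q_surr| = (201.5 × 4.13 + 13.7) × 28.97 = 845.895 × 28.97 = 24506 J
n(Zn) = 9.86 / 65.38 = 0.15081 mol
Temperature rose, so q_rxn = −|q_surr| = -24.506 kJ
ΔH = q_rxn / n = -162.496 kJ/mol

ΔH = -162 kJ/mol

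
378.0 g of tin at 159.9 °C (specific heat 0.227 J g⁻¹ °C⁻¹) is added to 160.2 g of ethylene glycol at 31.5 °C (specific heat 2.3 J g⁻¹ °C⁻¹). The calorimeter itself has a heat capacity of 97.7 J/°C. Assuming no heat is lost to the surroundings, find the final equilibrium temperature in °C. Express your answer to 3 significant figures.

Heat lost by tin = heat gained by ethylene glycol + calorimeter.
(378.0)(0.227)(159.9 − T) = [(160.2)(2.3) + 97.7](T − 31.5)
85.806 (159.9 − T) = 466.16 (T − 31.5)
13720 − 85.806 T = 466.16 T − 14684
28404 = 551.966 T
T = 51.46 °C

T_f = 51.5 °C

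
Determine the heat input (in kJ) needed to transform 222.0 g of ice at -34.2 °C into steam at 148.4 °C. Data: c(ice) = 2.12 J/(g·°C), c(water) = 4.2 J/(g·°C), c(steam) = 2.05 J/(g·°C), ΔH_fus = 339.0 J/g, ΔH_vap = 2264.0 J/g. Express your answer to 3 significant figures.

q = 709 kJ

q1 (heat ice -34.2→0.0 °C): 222.0 × 2.12 × 34.2 = 16096 J
q2 (melt at 0 °C): 222.0 × 339.0 = 75258 J
q3 (heat water 0.0→100.0 °C): 222.0 × 4.2 × 100.0 = 93240 J
q4 (vaporize at 100 °C): 222.0 × 2264.0 = 502608 J
q5 (heat steam 100.0→148.4 °C): 222.0 × 2.05 × 48.4 = 22027 J
Total: 16096 + 75258 + 93240 + 502608 + 22027 = 709229 J = 709 kJ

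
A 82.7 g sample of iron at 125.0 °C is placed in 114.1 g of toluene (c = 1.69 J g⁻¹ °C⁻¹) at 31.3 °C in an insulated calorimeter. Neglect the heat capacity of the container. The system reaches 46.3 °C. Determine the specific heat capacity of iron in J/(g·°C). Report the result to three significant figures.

c = 0.444 J/(g·°C)

q_gained = (114.1 × 1.69) × (46.3 − 31.3) = 2892 J
q_lost = 82.7 × c × (125.0 − 46.3) = 6508.49 c
Set equal: c = 2892 / 6508.49 = 0.444 J/(g·°C)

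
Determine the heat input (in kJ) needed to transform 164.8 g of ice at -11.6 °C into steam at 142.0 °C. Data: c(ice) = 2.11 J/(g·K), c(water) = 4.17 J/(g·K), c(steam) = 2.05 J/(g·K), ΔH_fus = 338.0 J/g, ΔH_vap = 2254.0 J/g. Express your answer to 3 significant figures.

q = 514 kJ

q1 (heat ice -11.6→0.0 °C): 164.8 × 2.11 × 11.6 = 4034 J
q2 (melt at 0 °C): 164.8 × 338.0 = 55702 J
q3 (heat water 0.0→100.0 °C): 164.8 × 4.17 × 100.0 = 68722 J
q4 (vaporize at 100 °C): 164.8 × 2254.0 = 371459 J
q5 (heat steam 100.0→142.0 °C): 164.8 × 2.05 × 42.0 = 14189 J
Total: 4034 + 55702 + 68722 + 371459 + 14189 = 514106 J = 514 kJ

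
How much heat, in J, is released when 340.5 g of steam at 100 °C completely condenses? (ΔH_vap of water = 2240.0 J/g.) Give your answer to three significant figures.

q = 763000 J

q = m × ΔH_vap = 340.5 × 2240.0 = 762700 J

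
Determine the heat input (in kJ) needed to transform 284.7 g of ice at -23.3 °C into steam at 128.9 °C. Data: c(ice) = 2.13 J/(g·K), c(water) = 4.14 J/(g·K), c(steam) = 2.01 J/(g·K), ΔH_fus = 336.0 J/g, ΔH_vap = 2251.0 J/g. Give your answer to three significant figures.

q = 885 kJ

q1 (heat ice -23.3→0.0 °C): 284.7 × 2.13 × 23.3 = 14129 J
q2 (melt at 0 °C): 284.7 × 336.0 = 95659 J
q3 (heat water 0.0→100.0 °C): 284.7 × 4.14 × 100.0 = 117866 J
q4 (vaporize at 100 °C): 284.7 × 2251.0 = 640860 J
q5 (heat steam 100.0→128.9 °C): 284.7 × 2.01 × 28.9 = 16538 J
Total: 14129 + 95659 + 117866 + 640860 + 16538 = 885052 J = 885 kJ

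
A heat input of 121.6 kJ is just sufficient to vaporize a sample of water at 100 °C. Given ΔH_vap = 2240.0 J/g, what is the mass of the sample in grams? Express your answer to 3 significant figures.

m = 54.3 g

m = q / ΔH_vap = 121600 J / 2240.0 J/g = 54.3 g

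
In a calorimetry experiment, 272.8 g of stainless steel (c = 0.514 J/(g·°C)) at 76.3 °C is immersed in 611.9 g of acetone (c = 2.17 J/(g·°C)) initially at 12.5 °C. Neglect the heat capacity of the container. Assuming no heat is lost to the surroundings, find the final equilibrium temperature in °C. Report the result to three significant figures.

T_f = 18.6 °C

Heat lost by stainless steel = heat gained by acetone.
(272.8)(0.514)(76.3 − T) = (611.9)(2.17)(T − 12.5)
140.2192 (76.3 − T) = 1327.823 (T − 12.5)
10699 − 140.2192 T = 1327.823 T − 16598
27297 = 1468.0422 T
T = 18.59 °C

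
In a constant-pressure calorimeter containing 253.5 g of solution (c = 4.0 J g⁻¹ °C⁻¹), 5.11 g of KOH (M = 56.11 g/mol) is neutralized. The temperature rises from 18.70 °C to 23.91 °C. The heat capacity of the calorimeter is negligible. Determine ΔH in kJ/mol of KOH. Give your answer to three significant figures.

ΔH = -58.0 kJ/mol

|ΔT| = |23.91 − 18.70| = 5.21 °C
|q_surr| = (253.5 × 4.0) × 5.21 = 1014 × 5.21 = 5283 J
n(KOH) = 5.11 / 56.11 = 0.09107 mol
Temperature rose, so q_rxn = −|q_surr| = -5.283 kJ
ΔH = q_rxn / n = -58.01 kJ/mol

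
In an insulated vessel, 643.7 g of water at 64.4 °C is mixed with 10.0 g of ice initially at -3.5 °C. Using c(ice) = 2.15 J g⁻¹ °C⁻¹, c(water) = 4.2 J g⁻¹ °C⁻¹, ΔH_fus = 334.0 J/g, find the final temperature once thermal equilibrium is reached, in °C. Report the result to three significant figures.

Heat to bring ice to 0 °C and melt it: q₁ = 10.0×2.15×3.5 + 10.0×334.0 = 3415.3 J
Heat the water can supply cooling to 0 °C: 643.7×4.2×64.4 = 174108 J > q₁, so all ice melts.
Energy balance: 643.7×4.2×(64.4 − T) = 3415.3 + 10.0×4.2×(T − 0)
2703.54(64.4 − T) = 3415.3 + 42 T
174108 − 3415.3 = 2745.54 T
T = 170692.7 / 2745.54 = 62.17 °C

T_f = 62.2 °C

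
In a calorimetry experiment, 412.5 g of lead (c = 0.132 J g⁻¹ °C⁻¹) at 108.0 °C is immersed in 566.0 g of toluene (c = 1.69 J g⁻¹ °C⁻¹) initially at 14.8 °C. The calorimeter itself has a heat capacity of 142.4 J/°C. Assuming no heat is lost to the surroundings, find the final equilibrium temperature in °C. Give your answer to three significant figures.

T_f = 19.2 °C

Heat lost by lead = heat gained by toluene + calorimeter.
(412.5)(0.132)(108.0 − T) = [(566.0)(1.69) + 142.4](T − 14.8)
54.45 (108.0 − T) = 1098.94 (T − 14.8)
5880.6 − 54.45 T = 1098.94 T − 16264
22144.6 = 1153.39 T
T = 19.20 °C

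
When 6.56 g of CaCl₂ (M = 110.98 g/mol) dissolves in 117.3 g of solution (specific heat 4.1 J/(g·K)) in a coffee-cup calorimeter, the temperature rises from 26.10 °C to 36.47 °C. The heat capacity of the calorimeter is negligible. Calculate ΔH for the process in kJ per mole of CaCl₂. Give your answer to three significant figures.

ΔH = -84.4 kJ/mol

|ΔT| = |36.47 − 26.10| = 10.37 °C
|q_surr| = (117.3 × 4.1) × 10.37 = 480.93 × 10.37 = 4987 J
n(CaCl₂) = 6.56 / 110.98 = 0.05911 mol
Temperature rose, so q_rxn = −|q_surr| = -4.987 kJ
ΔH = q_rxn / n = -84.37 kJ/mol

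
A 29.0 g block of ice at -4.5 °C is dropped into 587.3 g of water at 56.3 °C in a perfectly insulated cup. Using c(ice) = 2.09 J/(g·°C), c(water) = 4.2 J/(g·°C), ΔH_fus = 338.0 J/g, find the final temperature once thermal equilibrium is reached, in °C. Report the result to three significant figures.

Heat to bring ice to 0 °C and melt it: q₁ = 29.0×2.09×4.5 + 29.0×338.0 = 10075 J
Heat the water can supply cooling to 0 °C: 587.3×4.2×56.3 = 138873 J > q₁, so all ice melts.
Energy balance: 587.3×4.2×(56.3 − T) = 10075 + 29.0×4.2×(T − 0)
2466.66(56.3 − T) = 10075 + 121.8 T
138873 − 10075 = 2588.46 T
T = 128798 / 2588.46 = 49.76 °C

T_f = 49.8 °C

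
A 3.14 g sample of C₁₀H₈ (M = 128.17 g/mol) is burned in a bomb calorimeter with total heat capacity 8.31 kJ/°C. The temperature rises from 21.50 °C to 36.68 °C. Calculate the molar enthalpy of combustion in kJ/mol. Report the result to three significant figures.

ΔH = -5150 kJ/mol

ΔT = 36.68 − 21.50 = 15.18 °C
q_cal = C_cal × ΔT = 8.31 × 15.18 = 126.1458 kJ
n = 3.14 / 128.17 = 0.02450 mol
q_rxn = −q_cal = -126.1458 kJ
ΔH = -126.1458 / 0.02450 = -5149 kJ/mol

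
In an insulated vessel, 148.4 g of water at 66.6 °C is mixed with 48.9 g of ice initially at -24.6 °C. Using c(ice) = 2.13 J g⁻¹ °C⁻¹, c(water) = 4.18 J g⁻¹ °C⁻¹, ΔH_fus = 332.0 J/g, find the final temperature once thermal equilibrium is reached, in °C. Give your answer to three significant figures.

T_f = 27.3 °C

Heat to bring ice to 0 °C and melt it: q₁ = 48.9×2.13×24.6 + 48.9×332.0 = 18797 J
Heat the water can supply cooling to 0 °C: 148.4×4.18×66.6 = 41312.8 J > q₁, so all ice melts.
Energy balance: 148.4×4.18×(66.6 − T) = 18797 + 48.9×4.18×(T − 0)
620.312(66.6 − T) = 18797 + 204.402 T
41312.8 − 18797 = 824.714 T
T = 22515.8 / 824.714 = 27.30 °C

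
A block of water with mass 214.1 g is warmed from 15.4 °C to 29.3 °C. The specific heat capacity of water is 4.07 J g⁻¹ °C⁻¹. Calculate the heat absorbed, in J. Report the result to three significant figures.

q = 12100 J

q = m c ΔT = 214.1 × 4.07 × (29.3 − 15.4)
q = 214.1 × 4.07 × 13.9 = 12110 J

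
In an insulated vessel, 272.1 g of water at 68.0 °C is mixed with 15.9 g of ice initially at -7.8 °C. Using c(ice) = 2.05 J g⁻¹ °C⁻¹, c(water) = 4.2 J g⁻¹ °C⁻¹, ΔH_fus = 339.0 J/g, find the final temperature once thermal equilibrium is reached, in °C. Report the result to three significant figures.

T_f = 59.6 °C

Heat to bring ice to 0 °C and melt it: q₁ = 15.9×2.05×7.8 + 15.9×339.0 = 5644.3 J
Heat the water can supply cooling to 0 °C: 272.1×4.2×68.0 = 77711.8 J > q₁, so all ice melts.
Energy balance: 272.1×4.2×(68.0 − T) = 5644.3 + 15.9×4.2×(T − 0)
1142.82(68.0 − T) = 5644.3 + 66.78 T
77711.8 − 5644.3 = 1209.60 T
T = 72067.5 / 1209.60 = 59.58 °C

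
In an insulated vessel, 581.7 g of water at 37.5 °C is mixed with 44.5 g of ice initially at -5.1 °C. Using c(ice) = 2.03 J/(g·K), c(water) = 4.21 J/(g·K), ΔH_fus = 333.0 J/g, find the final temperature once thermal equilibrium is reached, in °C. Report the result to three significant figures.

T_f = 29.0 °C

Heat to bring ice to 0 °C and melt it: q₁ = 44.5×2.03×5.1 + 44.5×333.0 = 15279 J
Heat the water can supply cooling to 0 °C: 581.7×4.21×37.5 = 91835.9 J > q₁, so all ice melts.
Energy balance: 581.7×4.21×(37.5 − T) = 15279 + 44.5×4.21×(T − 0)
2448.957(37.5 − T) = 15279 + 187.345 T
91835.9 − 15279 = 2636.302 T
T = 76556.9 / 2636.302 = 29.04 °C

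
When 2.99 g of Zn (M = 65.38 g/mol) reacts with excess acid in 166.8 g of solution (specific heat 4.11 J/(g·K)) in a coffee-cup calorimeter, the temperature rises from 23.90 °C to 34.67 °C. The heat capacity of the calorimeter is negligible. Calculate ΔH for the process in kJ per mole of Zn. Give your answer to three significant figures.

|ΔT| = |34.67 − 23.90| = 10.77 °C
|q_surr| = (166.8 × 4.11) × 10.77 = 685.548 × 10.77 = 7383 J
n(Zn) = 2.99 / 65.38 = 0.04573 mol
Temperature rose, so q_rxn = −|q_surr| = -7.383 kJ
ΔH = q_rxn / n = -161.4 kJ/mol

ΔH = -161 kJ/mol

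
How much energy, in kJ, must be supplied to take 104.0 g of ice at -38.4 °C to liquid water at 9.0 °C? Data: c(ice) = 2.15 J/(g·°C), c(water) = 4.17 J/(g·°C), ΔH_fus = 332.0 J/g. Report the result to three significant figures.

q = 47.0 kJ

q1 (heat ice -38.4→0.0 °C): 104.0 × 2.15 × 38.4 = 8586 J
q2 (melt at 0 °C): 104.0 × 332.0 = 34528 J
q3 (heat water 0.0→9.0 °C): 104.0 × 4.17 × 9.0 = 3903 J
Total: 8586 + 34528 + 3903 = 47017 J = 47.0 kJ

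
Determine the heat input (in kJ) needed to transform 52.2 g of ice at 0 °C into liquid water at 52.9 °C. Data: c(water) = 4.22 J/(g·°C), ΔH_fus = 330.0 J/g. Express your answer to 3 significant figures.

q1 (melt at 0 °C): 52.2 × 330.0 = 17226 J
q2 (heat water 0.0→52.9 °C): 52.2 × 4.22 × 52.9 = 11653 J
Total: 17226 + 11653 = 28879 J = 28.9 kJ

q = 28.9 kJ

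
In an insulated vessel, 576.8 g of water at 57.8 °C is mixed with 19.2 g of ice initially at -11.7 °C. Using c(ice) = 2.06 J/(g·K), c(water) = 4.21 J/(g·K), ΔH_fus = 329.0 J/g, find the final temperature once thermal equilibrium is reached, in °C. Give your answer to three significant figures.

T_f = 53.2 °C

Heat to bring ice to 0 °C and melt it: q₁ = 19.2×2.06×11.7 + 19.2×329.0 = 6779.6 J
Heat the water can supply cooling to 0 °C: 576.8×4.21×57.8 = 140357 J > q₁, so all ice melts.
Energy balance: 576.8×4.21×(57.8 − T) = 6779.6 + 19.2×4.21×(T − 0)
2428.328(57.8 − T) = 6779.6 + 80.832 T
140357 − 6779.6 = 2509.160 T
T = 133577.4 / 2509.160 = 53.24 °C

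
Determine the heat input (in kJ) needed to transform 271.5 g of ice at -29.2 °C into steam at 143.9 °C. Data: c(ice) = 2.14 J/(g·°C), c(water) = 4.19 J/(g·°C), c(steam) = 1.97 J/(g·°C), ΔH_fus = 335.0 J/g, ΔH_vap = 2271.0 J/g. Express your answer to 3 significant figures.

q1 (heat ice -29.2→0.0 °C): 271.5 × 2.14 × 29.2 = 16965 J
q2 (melt at 0 °C): 271.5 × 335.0 = 90953 J
q3 (heat water 0.0→100.0 °C): 271.5 × 4.19 × 100.0 = 113759 J
q4 (vaporize at 100 °C): 271.5 × 2271.0 = 616577 J
q5 (heat steam 100.0→143.9 °C): 271.5 × 1.97 × 43.9 = 23480 J
Total: 16965 + 90953 + 113759 + 616577 + 23480 = 861734 J = 862 kJ

q = 862 kJ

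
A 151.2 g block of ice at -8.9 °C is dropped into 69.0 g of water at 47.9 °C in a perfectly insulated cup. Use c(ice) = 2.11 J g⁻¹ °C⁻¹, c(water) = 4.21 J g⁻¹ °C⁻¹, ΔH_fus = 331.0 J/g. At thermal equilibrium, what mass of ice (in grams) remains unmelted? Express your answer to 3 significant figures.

m_ice remaining = 118 g

Heat to warm all ice to 0 °C: 151.2×2.11×8.9 = 2839.4 J
Heat released by water cooling to 0 °C: 69.0×4.21×47.9 = 13914 J
13914 J < 2839.4 + 151.2×331.0 = 52886.6 J, so not all ice melts; final T = 0 °C.
Heat left for melting: 13914 − 2839.4 = 11074.6 J
Mass melted = 11074.6 / 331.0 = 33.46 g
Ice remaining = 151.2 − 33.46 = 117.74 g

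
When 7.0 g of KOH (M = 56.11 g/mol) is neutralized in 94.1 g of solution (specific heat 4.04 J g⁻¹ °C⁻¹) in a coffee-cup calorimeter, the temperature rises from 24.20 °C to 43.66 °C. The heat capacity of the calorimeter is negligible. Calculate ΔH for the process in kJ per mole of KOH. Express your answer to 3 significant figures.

ΔH = -59.3 kJ/mol

|ΔT| = |43.66 − 24.20| = 19.46 °C
|q_surr| = (94.1 × 4.04) × 19.46 = 380.164 × 19.46 = 7398 J
n(KOH) = 7.0 / 56.11 = 0.1248 mol
Temperature rose, so q_rxn = −|q_surr| = -7.398 kJ
ΔH = q_rxn / n = -59.28 kJ/mol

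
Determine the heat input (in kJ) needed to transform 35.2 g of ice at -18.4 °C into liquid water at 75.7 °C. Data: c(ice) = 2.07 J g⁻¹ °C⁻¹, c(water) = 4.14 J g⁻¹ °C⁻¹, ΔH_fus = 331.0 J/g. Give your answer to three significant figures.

q1 (heat ice -18.4→0.0 °C): 35.2 × 2.07 × 18.4 = 1341 J
q2 (melt at 0 °C): 35.2 × 331.0 = 11651 J
q3 (heat water 0.0→75.7 °C): 35.2 × 4.14 × 75.7 = 11032 J
Total: 1341 + 11651 + 11032 = 24024 J = 24.0 kJ

q = 24.0 kJ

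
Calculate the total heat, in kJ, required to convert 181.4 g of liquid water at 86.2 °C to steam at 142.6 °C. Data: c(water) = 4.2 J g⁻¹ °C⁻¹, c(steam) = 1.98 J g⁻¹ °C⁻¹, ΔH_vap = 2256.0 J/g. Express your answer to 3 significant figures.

q = 435 kJ

q1 (heat water 86.2→100.0 °C): 181.4 × 4.2 × 13.8 = 10514 J
q2 (vaporize at 100 °C): 181.4 × 2256.0 = 409238 J
q3 (heat steam 100.0→142.6 °C): 181.4 × 1.98 × 42.6 = 15301 J
Total: 10514 + 409238 + 15301 = 435053 J = 435 kJ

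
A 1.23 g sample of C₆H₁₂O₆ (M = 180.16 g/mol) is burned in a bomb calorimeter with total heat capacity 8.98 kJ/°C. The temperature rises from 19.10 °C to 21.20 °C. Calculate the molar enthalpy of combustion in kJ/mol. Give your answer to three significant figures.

ΔH = -2760 kJ/mol

ΔT = 21.20 − 19.10 = 2.10 °C
q_cal = C_cal × ΔT = 8.98 × 2.10 = 18.858 kJ
n = 1.23 / 180.16 = 0.006827 mol
q_rxn = −q_cal = -18.858 kJ
ΔH = -18.858 / 0.006827 = -2762 kJ/mol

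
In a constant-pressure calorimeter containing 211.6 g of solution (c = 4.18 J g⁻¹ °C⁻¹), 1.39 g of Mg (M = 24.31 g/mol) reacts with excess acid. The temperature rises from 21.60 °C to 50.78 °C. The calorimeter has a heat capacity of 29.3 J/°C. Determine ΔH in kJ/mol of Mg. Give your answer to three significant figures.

|ΔT| = |50.78 − 21.60| = 29.18 °C
|q_surr| = (211.6 × 4.18 + 29.3) × 29.18 = 913.788 × 29.18 = 26660 J
n(Mg) = 1.39 / 24.31 = 0.05718 mol
Temperature rose, so q_rxn = −|q_surr| = -26.66 kJ
ΔH = q_rxn / n = -466.2 kJ/mol

ΔH = -466 kJ/mol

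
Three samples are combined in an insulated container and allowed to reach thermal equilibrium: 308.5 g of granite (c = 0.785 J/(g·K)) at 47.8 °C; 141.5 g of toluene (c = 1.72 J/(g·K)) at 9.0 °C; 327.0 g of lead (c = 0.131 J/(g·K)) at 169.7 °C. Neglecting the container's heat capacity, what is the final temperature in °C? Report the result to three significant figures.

Σ mᵢcᵢ(T − Tᵢ) = 0  ⇒  T = Σ mᵢcᵢTᵢ / Σ mᵢcᵢ
Σ mᵢcᵢ = 308.5×0.785 + 141.5×1.72 + 327.0×0.131 = 528.3895
Σ mᵢcᵢTᵢ = 242.1725×47.8 + 243.38×9.0 + 42.837×169.7 = 21036
T = 21036 / 528.3895 = 39.81 °C

T_f = 39.8 °C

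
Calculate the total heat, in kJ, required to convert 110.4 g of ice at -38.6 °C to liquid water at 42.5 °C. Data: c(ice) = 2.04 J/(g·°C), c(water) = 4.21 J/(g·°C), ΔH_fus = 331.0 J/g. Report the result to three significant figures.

q = 65.0 kJ

q1 (heat ice -38.6→0.0 °C): 110.4 × 2.04 × 38.6 = 8693 J
q2 (melt at 0 °C): 110.4 × 331.0 = 36542 J
q3 (heat water 0.0→42.5 °C): 110.4 × 4.21 × 42.5 = 19753 J
Total: 8693 + 36542 + 19753 = 64988 J = 65.0 kJ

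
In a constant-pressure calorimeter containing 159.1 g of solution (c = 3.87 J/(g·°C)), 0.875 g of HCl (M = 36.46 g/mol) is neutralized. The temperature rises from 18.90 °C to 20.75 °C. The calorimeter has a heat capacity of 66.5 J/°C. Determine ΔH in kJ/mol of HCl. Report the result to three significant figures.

ΔH = -52.6 kJ/mol

|ΔT| = |20.75 − 18.90| = 1.85 °C
|q_surr| = (159.1 × 3.87 + 66.5) × 1.85 = 682.217 × 1.85 = 1262 J
n(HCl) = 0.875 / 36.46 = 0.02400 mol
Temperature rose, so q_rxn = −|q_surr| = -1.262 kJ
ΔH = q_rxn / n = -52.58 kJ/mol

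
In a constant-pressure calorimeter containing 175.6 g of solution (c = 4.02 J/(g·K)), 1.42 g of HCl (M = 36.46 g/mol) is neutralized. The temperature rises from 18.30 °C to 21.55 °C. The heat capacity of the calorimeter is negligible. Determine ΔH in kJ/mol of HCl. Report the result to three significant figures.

|ΔT| = |21.55 − 18.30| = 3.25 °C
|q_surr| = (175.6 × 4.02) × 3.25 = 705.912 × 3.25 = 2294 J
n(HCl) = 1.42 / 36.46 = 0.03895 mol
Temperature rose, so q_rxn = −|q_surr| = -2.294 kJ
ΔH = q_rxn / n = -58.90 kJ/mol

ΔH = -58.9 kJ/mol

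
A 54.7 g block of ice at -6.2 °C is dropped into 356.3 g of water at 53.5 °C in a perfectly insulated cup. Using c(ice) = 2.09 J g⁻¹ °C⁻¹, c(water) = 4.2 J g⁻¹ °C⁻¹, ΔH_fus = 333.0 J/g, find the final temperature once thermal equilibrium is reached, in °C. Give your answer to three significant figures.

T_f = 35.4 °C

Heat to bring ice to 0 °C and melt it: q₁ = 54.7×2.09×6.2 + 54.7×333.0 = 18924 J
Heat the water can supply cooling to 0 °C: 356.3×4.2×53.5 = 80060.6 J > q₁, so all ice melts.
Energy balance: 356.3×4.2×(53.5 − T) = 18924 + 54.7×4.2×(T − 0)
1496.46(53.5 − T) = 18924 + 229.74 T
80060.6 − 18924 = 1726.20 T
T = 61136.6 / 1726.20 = 35.42 °C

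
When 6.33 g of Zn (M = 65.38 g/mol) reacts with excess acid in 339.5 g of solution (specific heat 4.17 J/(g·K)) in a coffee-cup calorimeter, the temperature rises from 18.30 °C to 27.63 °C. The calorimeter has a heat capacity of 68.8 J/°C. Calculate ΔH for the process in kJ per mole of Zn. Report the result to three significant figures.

|ΔT| = |27.63 − 18.30| = 9.33 °C
|q_surr| = (339.5 × 4.17 + 68.8) × 9.33 = 1484.515 × 9.33 = 13850 J
n(Zn) = 6.33 / 65.38 = 0.09682 mol
Temperature rose, so q_rxn = −|q_surr| = -13.85 kJ
ΔH = q_rxn / n = -143.0 kJ/mol

ΔH = -143 kJ/mol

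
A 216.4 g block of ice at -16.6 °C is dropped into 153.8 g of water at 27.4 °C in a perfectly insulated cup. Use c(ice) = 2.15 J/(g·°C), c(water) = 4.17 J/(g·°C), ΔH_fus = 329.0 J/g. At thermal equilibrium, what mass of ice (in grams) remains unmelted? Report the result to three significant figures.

Heat to warm all ice to 0 °C: 216.4×2.15×16.6 = 7723.3 J
Heat released by water cooling to 0 °C: 153.8×4.17×27.4 = 17573 J
17573 J < 7723.3 + 216.4×329.0 = 78918.9 J, so not all ice melts; final T = 0 °C.
Heat left for melting: 17573 − 7723.3 = 9849.7 J
Mass melted = 9849.7 / 329.0 = 29.94 g
Ice remaining = 216.4 − 29.94 = 186.46 g

m_ice remaining = 186 g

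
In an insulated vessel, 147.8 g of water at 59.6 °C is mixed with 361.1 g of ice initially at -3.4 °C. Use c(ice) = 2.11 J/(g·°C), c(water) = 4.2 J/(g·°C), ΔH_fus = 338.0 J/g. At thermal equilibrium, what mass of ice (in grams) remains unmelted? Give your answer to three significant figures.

Heat to warm all ice to 0 °C: 361.1×2.11×3.4 = 2590.5 J
Heat released by water cooling to 0 °C: 147.8×4.2×59.6 = 36997 J
36997 J < 2590.5 + 361.1×338.0 = 124642.3 J, so not all ice melts; final T = 0 °C.
Heat left for melting: 36997 − 2590.5 = 34406.5 J
Mass melted = 34406.5 / 338.0 = 101.8 g
Ice remaining = 361.1 − 101.8 = 259.3 g

m_ice remaining = 259 g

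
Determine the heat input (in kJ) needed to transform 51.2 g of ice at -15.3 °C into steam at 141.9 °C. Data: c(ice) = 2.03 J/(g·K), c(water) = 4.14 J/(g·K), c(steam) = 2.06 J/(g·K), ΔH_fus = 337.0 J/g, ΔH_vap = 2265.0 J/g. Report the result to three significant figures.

q1 (heat ice -15.3→0.0 °C): 51.2 × 2.03 × 15.3 = 1590 J
q2 (melt at 0 °C): 51.2 × 337.0 = 17254 J
q3 (heat water 0.0→100.0 °C): 51.2 × 4.14 × 100.0 = 21197 J
q4 (vaporize at 100 °C): 51.2 × 2265.0 = 115968 J
q5 (heat steam 100.0→141.9 °C): 51.2 × 2.06 × 41.9 = 4419 J
Total: 1590 + 17254 + 21197 + 115968 + 4419 = 160428 J = 160 kJ

q = 160 kJ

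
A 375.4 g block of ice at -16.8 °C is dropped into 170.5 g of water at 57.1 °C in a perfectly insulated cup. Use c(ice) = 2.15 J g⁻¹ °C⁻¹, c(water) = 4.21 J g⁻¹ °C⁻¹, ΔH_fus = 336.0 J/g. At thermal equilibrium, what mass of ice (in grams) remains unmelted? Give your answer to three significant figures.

Heat to warm all ice to 0 °C: 375.4×2.15×16.8 = 13559 J
Heat released by water cooling to 0 °C: 170.5×4.21×57.1 = 40987 J
40987 J < 13559 + 375.4×336.0 = 139693.4 J, so not all ice melts; final T = 0 °C.
Heat left for melting: 40987 − 13559 = 27428 J
Mass melted = 27428 / 336.0 = 81.63 g
Ice remaining = 375.4 − 81.63 = 293.77 g

m_ice remaining = 294 g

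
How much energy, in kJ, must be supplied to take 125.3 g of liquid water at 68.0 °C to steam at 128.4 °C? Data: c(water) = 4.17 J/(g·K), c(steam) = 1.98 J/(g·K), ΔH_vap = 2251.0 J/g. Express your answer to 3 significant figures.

q = 306 kJ

q1 (heat water 68.0→100.0 °C): 125.3 × 4.17 × 32.0 = 16720 J
q2 (vaporize at 100 °C): 125.3 × 2251.0 = 282050 J
q3 (heat steam 100.0→128.4 °C): 125.3 × 1.98 × 28.4 = 7046 J
Total: 16720 + 282050 + 7046 = 305816 J = 306 kJ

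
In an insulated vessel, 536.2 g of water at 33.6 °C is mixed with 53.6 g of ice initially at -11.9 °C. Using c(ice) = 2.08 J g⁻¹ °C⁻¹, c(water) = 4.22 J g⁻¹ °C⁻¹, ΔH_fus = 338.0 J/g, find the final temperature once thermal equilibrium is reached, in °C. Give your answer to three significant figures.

T_f = 22.7 °C

Heat to bring ice to 0 °C and melt it: q₁ = 53.6×2.08×11.9 + 53.6×338.0 = 19444 J
Heat the water can supply cooling to 0 °C: 536.2×4.22×33.6 = 76028.9 J > q₁, so all ice melts.
Energy balance: 536.2×4.22×(33.6 − T) = 19444 + 53.6×4.22×(T − 0)
2262.764(33.6 − T) = 19444 + 226.192 T
76028.9 − 19444 = 2488.956 T
T = 56584.9 / 2488.956 = 22.73 °C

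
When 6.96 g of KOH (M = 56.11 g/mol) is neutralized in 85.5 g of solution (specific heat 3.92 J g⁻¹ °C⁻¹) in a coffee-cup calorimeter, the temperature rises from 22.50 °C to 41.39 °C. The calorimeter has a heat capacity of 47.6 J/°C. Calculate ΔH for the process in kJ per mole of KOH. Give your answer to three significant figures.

|ΔT| = |41.39 − 22.50| = 18.89 °C
|q_surr| = (85.5 × 3.92 + 47.6) × 18.89 = 382.76 × 18.89 = 7230 J
n(KOH) = 6.96 / 56.11 = 0.1240 mol
Temperature rose, so q_rxn = −|q_surr| = -7.230 kJ
ΔH = q_rxn / n = -58.31 kJ/mol

ΔH = -58.3 kJ/mol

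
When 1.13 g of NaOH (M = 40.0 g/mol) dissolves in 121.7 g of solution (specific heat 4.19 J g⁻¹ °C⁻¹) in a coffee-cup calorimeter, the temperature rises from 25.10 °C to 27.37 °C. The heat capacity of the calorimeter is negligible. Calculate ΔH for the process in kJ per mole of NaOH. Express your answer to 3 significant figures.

ΔH = -41.0 kJ/mol

|ΔT| = |27.37 − 25.10| = 2.27 °C
|q_surr| = (121.7 × 4.19) × 2.27 = 509.923 × 2.27 = 1158 J
n(NaOH) = 1.13 / 40.0 = 0.02825 mol
Temperature rose, so q_rxn = −|q_surr| = -1.158 kJ
ΔH = q_rxn / n = -40.99 kJ/mol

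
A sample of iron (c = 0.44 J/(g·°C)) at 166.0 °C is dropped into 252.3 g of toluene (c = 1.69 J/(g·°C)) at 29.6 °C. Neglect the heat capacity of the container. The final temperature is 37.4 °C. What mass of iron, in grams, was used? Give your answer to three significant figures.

m = 58.8 g

q_gained = (252.3 × 1.69) × (37.4 − 29.6) = 3326 J
q_lost = m × 0.44 × (166.0 − 37.4) = 56.584 m
m = 3326 / 56.584 = 58.8 g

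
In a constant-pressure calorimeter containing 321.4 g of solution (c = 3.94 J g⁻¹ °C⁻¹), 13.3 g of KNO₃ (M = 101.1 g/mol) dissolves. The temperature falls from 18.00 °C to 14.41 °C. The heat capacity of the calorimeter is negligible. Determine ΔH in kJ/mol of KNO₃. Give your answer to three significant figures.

ΔH = 34.6 kJ/mol

|ΔT| = |14.41 − 18.00| = 3.59 °C
|q_surr| = (321.4 × 3.94) × 3.59 = 1266.316 × 3.59 = 4546.1 J
n(KNO₃) = 13.3 / 101.1 = 0.13155 mol
Temperature fell, so q_rxn = +|q_surr| = 4.5461 kJ
ΔH = q_rxn / n = 34.56 kJ/mol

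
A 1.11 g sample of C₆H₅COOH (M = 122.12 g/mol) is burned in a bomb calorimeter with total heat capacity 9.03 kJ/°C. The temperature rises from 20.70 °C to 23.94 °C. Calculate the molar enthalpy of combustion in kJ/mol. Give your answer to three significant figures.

ΔH = -3220 kJ/mol

ΔT = 23.94 − 20.70 = 3.24 °C
q_cal = C_cal × ΔT = 9.03 × 3.24 = 29.2572 kJ
n = 1.11 / 122.12 = 0.009089 mol
q_rxn = −q_cal = -29.2572 kJ
ΔH = -29.2572 / 0.009089 = -3219 kJ/mol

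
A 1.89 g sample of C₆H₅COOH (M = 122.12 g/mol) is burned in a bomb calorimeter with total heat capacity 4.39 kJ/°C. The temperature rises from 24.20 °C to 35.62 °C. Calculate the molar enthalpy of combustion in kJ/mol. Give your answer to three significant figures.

ΔH = -3240 kJ/mol

ΔT = 35.62 − 24.20 = 11.42 °C
q_cal = C_cal × ΔT = 4.39 × 11.42 = 50.1338 kJ
n = 1.89 / 122.12 = 0.01548 mol
q_rxn = −q_cal = -50.1338 kJ
ΔH = -50.1338 / 0.01548 = -3239 kJ/mol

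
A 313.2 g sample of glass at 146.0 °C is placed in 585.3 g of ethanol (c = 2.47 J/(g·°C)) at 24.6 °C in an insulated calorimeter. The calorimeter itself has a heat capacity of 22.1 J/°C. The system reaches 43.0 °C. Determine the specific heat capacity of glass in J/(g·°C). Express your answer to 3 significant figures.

c = 0.837 J/(g·°C)

q_gained = (585.3 × 2.47 + 22.1) × (43.0 − 24.6) = 27010 J
q_lost = 313.2 × c × (146.0 − 43.0) = 32259.6 c
Set equal: c = 27010 / 32259.6 = 0.837 J/(g·°C)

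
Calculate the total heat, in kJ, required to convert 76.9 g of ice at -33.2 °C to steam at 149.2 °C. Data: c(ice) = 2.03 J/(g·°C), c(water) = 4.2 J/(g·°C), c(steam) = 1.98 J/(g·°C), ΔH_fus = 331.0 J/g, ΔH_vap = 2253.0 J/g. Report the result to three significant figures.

q = 244 kJ

q1 (heat ice -33.2→0.0 °C): 76.9 × 2.03 × 33.2 = 5183 J
q2 (melt at 0 °C): 76.9 × 331.0 = 25454 J
q3 (heat water 0.0→100.0 °C): 76.9 × 4.2 × 100.0 = 32298 J
q4 (vaporize at 100 °C): 76.9 × 2253.0 = 173256 J
q5 (heat steam 100.0→149.2 °C): 76.9 × 1.98 × 49.2 = 7491 J
Total: 5183 + 25454 + 32298 + 173256 + 7491 = 243682 J = 244 kJ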